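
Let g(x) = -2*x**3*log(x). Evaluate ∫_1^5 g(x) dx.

78 - 625*log(5)/2

Integrate by parts once (u = ln x, dv = -2*x**3 dx).
An antiderivative is F(x) = -x**4*(4*log(x) - 1)/8.
Then F(5) - F(1) = (625/8 - 625*log(5)/2) - (1/8) = 78 - 625*log(5)/2.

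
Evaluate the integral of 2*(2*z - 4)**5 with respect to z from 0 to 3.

-672

Let u = 2*z - 4, so du = 2 dz. When z = 0, u = -4; when z = 3, u = 2.
The integral becomes ∫ u**5 du from -4 to 2, with antiderivative u**6/6.
Back in z: F(z) = (2*z - 4)**6/6.
Then F(3) - F(0) = (32/3) - (2048/3) = -672.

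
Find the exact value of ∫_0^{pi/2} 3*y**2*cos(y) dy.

-6 + 3*pi**2/4

Integrate by parts twice (u = y^2, dv = 3*cos(y) dy).
An antiderivative is F(y) = 3*y**2*sin(y) + 6*y*cos(y) - 6*sin(y).
Then F(pi/2) - F(0) = (-6 + 3*pi**2/4) - (0) = -6 + 3*pi**2/4.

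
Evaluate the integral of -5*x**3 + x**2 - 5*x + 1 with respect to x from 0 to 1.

-29/12

By the power rule, an antiderivative is F(x) = -5*x**4/4 + x**3/3 - 5*x**2/2 + x.
Then F(1) - F(0) = (-29/12) - (0) = -29/12.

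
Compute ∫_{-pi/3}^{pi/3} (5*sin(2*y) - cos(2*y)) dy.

-sqrt(3)/2

An antiderivative is F(y) = -sin(2*y)/2 - 5*cos(2*y)/2.
Then F(pi/3) - F(-pi/3) = (5/4 - sqrt(3)/4) - (sqrt(3)/4 + 5/4) = -sqrt(3)/2.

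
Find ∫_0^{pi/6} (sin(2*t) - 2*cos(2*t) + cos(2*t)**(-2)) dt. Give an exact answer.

An antiderivative is F(t) = -sin(2*t) - cos(2*t)/2 + tan(2*t)/2.
Then F(pi/6) - F(0) = (-1/4) - (-1/2) = 1/4.

1/4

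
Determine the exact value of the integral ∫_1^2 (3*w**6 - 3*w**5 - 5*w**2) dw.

473/42

By the power rule, an antiderivative is F(w) = 3*w**7/7 - w**6/2 - 5*w**3/3.
Then F(2) - F(1) = (200/21) - (-73/42) = 473/42.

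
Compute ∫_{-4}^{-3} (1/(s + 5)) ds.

An antiderivative is F(s) = log(s + 5).
Then F(-3) - F(-4) = (log(2)) - (0) = log(2).

log(2)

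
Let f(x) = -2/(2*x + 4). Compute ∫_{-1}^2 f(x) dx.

An antiderivative is F(x) = -log(2*x + 4).
Then F(2) - F(-1) = (-log(8)) - (-log(2)) = -log(4).

-log(4)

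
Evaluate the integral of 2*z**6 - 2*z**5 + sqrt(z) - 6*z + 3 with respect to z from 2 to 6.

-4*sqrt(2)/3 + 4*sqrt(6) + 1350940/21

By the power rule, an antiderivative is F(z) = 2*z**7/7 - z**6/3 + 2*z**(3/2)/3 - 3*z**2 + 3*z.
Then F(6) - F(2) = (4*sqrt(6) + 450378/7) - (4*sqrt(2)/3 + 194/21) = -4*sqrt(2)/3 + 4*sqrt(6) + 1350940/21.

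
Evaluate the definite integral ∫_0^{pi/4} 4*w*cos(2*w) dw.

Integrate by parts once (u = w, dv = 4*cos(2*w) dw).
An antiderivative is F(w) = 2*w*sin(2*w) + cos(2*w).
Then F(pi/4) - F(0) = (pi/2) - (1) = -1 + pi/2.

-1 + pi/2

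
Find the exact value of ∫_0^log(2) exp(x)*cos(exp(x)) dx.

Let u = exp(x), so du = exp(x) dx. When x = 0, u = 1; when x = log(2), u = 2.
The integral becomes ∫ cos(u) du from 1 to 2, with antiderivative sin(u).
Back in x: F(x) = sin(exp(x)).
Then F(log(2)) - F(0) = (sin(2)) - (sin(1)) = -sin(1) + sin(2).

-sin(1) + sin(2)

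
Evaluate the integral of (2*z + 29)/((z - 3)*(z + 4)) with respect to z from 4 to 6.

Factor the denominator: z**2 + z - 12 = (z + 4)(z - 3).
Partial fractions: (2*z + 29)/((z - 3)*(z + 4)) = -3/(z + 4) + 5/(z - 3).
An antiderivative is F(z) = 5*log(z - 3) - 3*log(z + 4).
Then F(6) - F(4) = (-3*log(5) - 3*log(2) + 5*log(3)) - (-9*log(2)) = -3*log(5) + 6*log(2) + 5*log(3).

-3*log(5) + 6*log(2) + 5*log(3)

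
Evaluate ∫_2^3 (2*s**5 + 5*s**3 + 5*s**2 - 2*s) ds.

By the power rule, an antiderivative is F(s) = s**6/3 + 5*s**4/4 + 5*s**3/3 - s**2.
Then F(3) - F(2) = (1521/4) - (152/3) = 3955/12.

3955/12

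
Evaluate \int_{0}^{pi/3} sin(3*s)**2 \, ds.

Use the identity sin^2(3*s) = (1 - cos(6*s))/2.
An antiderivative is F(s) = s/2 - sin(6*s)/12.
Then F(pi/3) - F(0) = (pi/6) - (0) = pi/6.

pi/6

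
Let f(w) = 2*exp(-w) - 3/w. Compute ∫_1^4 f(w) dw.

An antiderivative is F(w) = -3*log(w) - 2*exp(-w).
Then F(4) - F(1) = (-6*log(2) - 2*exp(-4)) - (-2*exp(-1)) = -6*log(2) - 2*exp(-4) + 2*exp(-1).

-6*log(2) - 2*exp(-4) + 2*exp(-1)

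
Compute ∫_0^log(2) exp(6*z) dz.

21/2

Let u = exp(z), so du = exp(z) dz. When z = 0, u = 1; when z = log(2), u = 2.
The integral becomes ∫ u**5 du from 1 to 2, with antiderivative u**6/6.
Back in z: F(z) = exp(6*z)/6.
Then F(log(2)) - F(0) = (32/3) - (1/6) = 21/2.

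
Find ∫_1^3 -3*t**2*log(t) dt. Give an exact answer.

Integrate by parts once (u = ln t, dv = -3*t**2 dt).
An antiderivative is F(t) = -t**3*(3*log(t) - 1)/3.
Then F(3) - F(1) = (9 - 27*log(3)) - (1/3) = 26/3 - 27*log(3).

26/3 - 27*log(3)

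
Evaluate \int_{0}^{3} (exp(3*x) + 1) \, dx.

An antiderivative is F(x) = exp(3*x)/3 + x.
Then F(3) - F(0) = (3 + exp(9)/3) - (1/3) = 8/3 + exp(9)/3.

8/3 + exp(9)/3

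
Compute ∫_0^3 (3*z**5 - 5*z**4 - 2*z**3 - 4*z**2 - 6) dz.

By the power rule, an antiderivative is F(z) = z**6/2 - z**5 - z**4/2 - 4*z**3/3 - 6*z.
Then F(3) - F(0) = (27) - (0) = 27.

27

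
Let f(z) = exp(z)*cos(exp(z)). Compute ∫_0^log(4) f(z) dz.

-sin(1) + sin(4)

Let u = exp(z), so du = exp(z) dz. When z = 0, u = 1; when z = log(4), u = 4.
The integral becomes ∫ cos(u) du from 1 to 4, with antiderivative sin(u).
Back in z: F(z) = sin(exp(z)).
Then F(log(4)) - F(0) = (sin(4)) - (sin(1)) = -sin(1) + sin(4).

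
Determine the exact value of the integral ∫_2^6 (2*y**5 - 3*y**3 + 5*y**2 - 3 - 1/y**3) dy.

By the power rule, an antiderivative is F(y) = y**6/3 - 3*y**4/4 + 5*y**3/3 - 3*y + 1/(2*y**2).
Then F(6) - F(2) = (1074385/72) - (403/24) = 134147/9.

134147/9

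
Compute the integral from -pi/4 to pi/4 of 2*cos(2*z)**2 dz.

pi/2

Use the identity cos^2(2*z) = (1 + cos(4*z))/2.
An antiderivative is F(z) = z + sin(4*z)/4.
Then F(pi/4) - F(-pi/4) = (pi/4) - (-pi/4) = pi/2.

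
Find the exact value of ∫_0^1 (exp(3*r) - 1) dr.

An antiderivative is F(r) = exp(3*r)/3 - r.
Then F(1) - F(0) = (-1 + exp(3)/3) - (1/3) = -4/3 + exp(3)/3.

-4/3 + exp(3)/3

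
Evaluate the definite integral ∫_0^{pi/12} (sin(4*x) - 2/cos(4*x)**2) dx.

An antiderivative is F(x) = -cos(4*x)/4 - tan(4*x)/2.
Then F(pi/12) - F(0) = (-sqrt(3)/2 - 1/8) - (-1/4) = 1/8 - sqrt(3)/2.

1/8 - sqrt(3)/2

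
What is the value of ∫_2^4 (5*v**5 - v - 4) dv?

By the power rule, an antiderivative is F(v) = 5*v**6/6 - v**2/2 - 4*v.
Then F(4) - F(2) = (10168/3) - (130/3) = 3346.

3346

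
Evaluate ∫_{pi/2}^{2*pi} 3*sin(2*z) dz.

An antiderivative is F(z) = -3*cos(2*z)/2.
Then F(2*pi) - F(pi/2) = (-3/2) - (3/2) = -3.

-3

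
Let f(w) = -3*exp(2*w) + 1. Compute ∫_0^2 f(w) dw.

7/2 - 3*exp(4)/2

An antiderivative is F(w) = -3*exp(2*w)/2 + w.
Then F(2) - F(0) = (2 - 3*exp(4)/2) - (-3/2) = 7/2 - 3*exp(4)/2.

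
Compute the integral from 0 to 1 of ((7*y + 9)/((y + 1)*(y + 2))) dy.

Factor the denominator: y**2 + 3*y + 2 = (y + 2)(y + 1).
Partial fractions: (7*y + 9)/((y + 1)*(y + 2)) = 5/(y + 2) + 2/(y + 1).
An antiderivative is F(y) = 2*log(y + 1) + 5*log(y + 2).
Then F(1) - F(0) = (2*log(2) + 5*log(3)) - (log(32)) = -3*log(2) + 5*log(3).

-3*log(2) + 5*log(3)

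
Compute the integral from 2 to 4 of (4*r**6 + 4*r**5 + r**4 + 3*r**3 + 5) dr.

By the power rule, an antiderivative is F(r) = 4*r**7/7 + 2*r**6/3 + r**5/5 + 3*r**4/4 + 5*r.
Then F(4) - F(2) = (1313524/105) - (15142/105) = 432794/35.

432794/35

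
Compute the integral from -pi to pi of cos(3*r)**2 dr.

Use the identity cos^2(3*r) = (1 + cos(6*r))/2.
An antiderivative is F(r) = r/2 + sin(6*r)/12.
Then F(pi) - F(-pi) = (pi/2) - (-pi/2) = pi.

pi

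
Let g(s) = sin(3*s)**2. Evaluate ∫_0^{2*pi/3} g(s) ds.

Use the identity sin^2(3*s) = (1 - cos(6*s))/2.
An antiderivative is F(s) = s/2 - sin(6*s)/12.
Then F(2*pi/3) - F(0) = (pi/3) - (0) = pi/3.

pi/3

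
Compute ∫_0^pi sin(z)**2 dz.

Use the identity sin^2(z) = (1 - cos(2*z))/2.
An antiderivative is F(z) = z/2 - sin(2*z)/4.
Then F(pi) - F(0) = (pi/2) - (0) = pi/2.

pi/2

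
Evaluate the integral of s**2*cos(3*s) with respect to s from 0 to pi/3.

Integrate by parts twice (u = s^2, dv = cos(3*s) ds).
An antiderivative is F(s) = s**2*sin(3*s)/3 + 2*s*cos(3*s)/9 - 2*sin(3*s)/27.
Then F(pi/3) - F(0) = (-2*pi/27) - (0) = -2*pi/27.

-2*pi/27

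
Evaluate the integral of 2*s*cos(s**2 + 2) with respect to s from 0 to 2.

-sin(2) + sin(6)

Let u = s**2 + 2, so du = 2*s ds. When s = 0, u = 2; when s = 2, u = 6.
The integral becomes ∫ cos(u) du from 2 to 6, with antiderivative sin(u).
Back in s: F(s) = sin(s**2 + 2).
Then F(2) - F(0) = (sin(6)) - (sin(2)) = -sin(2) + sin(6).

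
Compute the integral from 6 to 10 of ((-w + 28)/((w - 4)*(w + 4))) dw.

-4*log(7) + 3*log(3) + 4*log(5)

Factor the denominator: w**2 - 16 = (w + 4)(w - 4).
Partial fractions: (-w + 28)/((w - 4)*(w + 4)) = -4/(w + 4) + 3/(w - 4).
An antiderivative is F(w) = 3*log(w - 4) - 4*log(w + 4).
Then F(10) - F(6) = (-4*log(7) - log(2) + 3*log(3)) - (-4*log(5) - log(2)) = -4*log(7) + 3*log(3) + 4*log(5).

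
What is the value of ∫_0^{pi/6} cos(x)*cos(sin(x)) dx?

Let u = sin(x), so du = cos(x) dx. When x = 0, u = 0; when x = pi/6, u = 1/2.
The integral becomes ∫ cos(u) du from 0 to 1/2, with antiderivative sin(u).
Back in x: F(x) = sin(sin(x)).
Then F(pi/6) - F(0) = (sin(1/2)) - (0) = sin(1/2).

sin(1/2)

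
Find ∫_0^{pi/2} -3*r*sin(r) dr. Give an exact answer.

Integrate by parts once (u = r, dv = -3*sin(r) dr).
An antiderivative is F(r) = 3*r*cos(r) - 3*sin(r).
Then F(pi/2) - F(0) = (-3) - (0) = -3.

-3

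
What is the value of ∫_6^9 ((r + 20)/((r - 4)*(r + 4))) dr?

-2*log(13) - log(2) + 5*log(5)

Factor the denominator: r**2 - 16 = (r + 4)(r - 4).
Partial fractions: (r + 20)/((r - 4)*(r + 4)) = -2/(r + 4) + 3/(r - 4).
An antiderivative is F(r) = 3*log(r - 4) - 2*log(r + 4).
Then F(9) - F(6) = (-2*log(13) + 3*log(5)) - (log(2/25)) = -2*log(13) - log(2) + 5*log(5).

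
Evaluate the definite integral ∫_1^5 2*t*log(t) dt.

-12 + 25*log(5)

Integrate by parts once (u = ln t, dv = 2*t dt).
An antiderivative is F(t) = t**2*(2*log(t) - 1)/2.
Then F(5) - F(1) = (-25/2 + 25*log(5)) - (-1/2) = -12 + 25*log(5).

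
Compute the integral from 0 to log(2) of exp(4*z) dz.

15/4

Let u = exp(z), so du = exp(z) dz. When z = 0, u = 1; when z = log(2), u = 2.
The integral becomes ∫ u**3 du from 1 to 2, with antiderivative u**4/4.
Back in z: F(z) = exp(4*z)/4.
Then F(log(2)) - F(0) = (4) - (1/4) = 15/4.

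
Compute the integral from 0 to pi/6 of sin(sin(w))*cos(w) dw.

1 - cos(1/2)

Let u = sin(w), so du = cos(w) dw. When w = 0, u = 0; when w = pi/6, u = 1/2.
The integral becomes ∫ sin(u) du from 0 to 1/2, with antiderivative -cos(u).
Back in w: F(w) = -cos(sin(w)).
Then F(pi/6) - F(0) = (-cos(1/2)) - (-1) = 1 - cos(1/2).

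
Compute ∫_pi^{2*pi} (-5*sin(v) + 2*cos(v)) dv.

10

An antiderivative is F(v) = 2*sin(v) + 5*cos(v).
Then F(2*pi) - F(pi) = (5) - (-5) = 10.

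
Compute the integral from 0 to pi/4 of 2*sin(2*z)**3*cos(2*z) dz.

1/4

Let u = sin(2*z), so du = 2*cos(2*z) dz. When z = 0, u = 0; when z = pi/4, u = 1.
The integral becomes ∫ u**3 du from 0 to 1, with antiderivative u**4/4.
Back in z: F(z) = sin(2*z)**4/4.
Then F(pi/4) - F(0) = (1/4) - (0) = 1/4.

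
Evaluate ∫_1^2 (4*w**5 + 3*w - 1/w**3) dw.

369/8

By the power rule, an antiderivative is F(w) = 2*w**6/3 + 3*w**2/2 + 1/(2*w**2).
Then F(2) - F(1) = (1171/24) - (8/3) = 369/8.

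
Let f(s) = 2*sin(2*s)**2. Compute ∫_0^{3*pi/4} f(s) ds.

3*pi/4

Use the identity sin^2(2*s) = (1 - cos(4*s))/2.
An antiderivative is F(s) = s - sin(4*s)/4.
Then F(3*pi/4) - F(0) = (3*pi/4) - (0) = 3*pi/4.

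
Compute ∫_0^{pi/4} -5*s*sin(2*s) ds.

Integrate by parts once (u = s, dv = -5*sin(2*s) ds).
An antiderivative is F(s) = 5*s*cos(2*s)/2 - 5*sin(2*s)/4.
Then F(pi/4) - F(0) = (-5/4) - (0) = -5/4.

-5/4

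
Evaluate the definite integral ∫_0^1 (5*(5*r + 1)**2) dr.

Let u = 5*r + 1, so du = 5 dr. When r = 0, u = 1; when r = 1, u = 6.
The integral becomes ∫ u**2 du from 1 to 6, with antiderivative u**3/3.
Back in r: F(r) = (5*r + 1)**3/3.
Then F(1) - F(0) = (72) - (1/3) = 215/3.

215/3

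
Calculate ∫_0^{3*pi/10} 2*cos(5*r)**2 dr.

3*pi/10

Use the identity cos^2(5*r) = (1 + cos(10*r))/2.
An antiderivative is F(r) = r + sin(10*r)/10.
Then F(3*pi/10) - F(0) = (3*pi/10) - (0) = 3*pi/10.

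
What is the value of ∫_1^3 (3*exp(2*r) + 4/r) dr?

An antiderivative is F(r) = 3*exp(2*r)/2 + 4*log(r).
Then F(3) - F(1) = (log(81) + 3*exp(6)/2) - (3*exp(2)/2) = -3*exp(2)/2 + log(81) + 3*exp(6)/2.

-3*exp(2)/2 + log(81) + 3*exp(6)/2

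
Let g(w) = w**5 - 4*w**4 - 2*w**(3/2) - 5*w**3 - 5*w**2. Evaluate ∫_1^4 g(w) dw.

By the power rule, an antiderivative is F(w) = w**6/6 - 4*w**(5/2)/5 - 4*w**5/5 - 5*w**4/4 - 5*w**3/3.
Then F(4) - F(1) = (-2944/5) - (-87/20) = -11689/20.

-11689/20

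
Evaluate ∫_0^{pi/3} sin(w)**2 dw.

Use the identity sin^2(w) = (1 - cos(2*w))/2.
An antiderivative is F(w) = w/2 - sin(2*w)/4.
Then F(pi/3) - F(0) = (-sqrt(3)/8 + pi/6) - (0) = -sqrt(3)/8 + pi/6.

-sqrt(3)/8 + pi/6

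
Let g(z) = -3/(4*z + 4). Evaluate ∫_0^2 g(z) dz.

-3*log(3)/4

An antiderivative is F(z) = -3*log(4*z + 4)/4.
Then F(2) - F(0) = (-3*log(12)/4) - (-3*log(2)/2) = -3*log(3)/4.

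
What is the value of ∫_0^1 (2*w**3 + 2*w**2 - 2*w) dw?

By the power rule, an antiderivative is F(w) = w**4/2 + 2*w**3/3 - w**2.
Then F(1) - F(0) = (1/6) - (0) = 1/6.

1/6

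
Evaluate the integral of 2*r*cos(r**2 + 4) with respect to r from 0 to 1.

sin(5) - sin(4)

Let u = r**2 + 4, so du = 2*r dr. When r = 0, u = 4; when r = 1, u = 5.
The integral becomes ∫ cos(u) du from 4 to 5, with antiderivative sin(u).
Back in r: F(r) = sin(r**2 + 4).
Then F(1) - F(0) = (sin(5)) - (sin(4)) = sin(5) - sin(4).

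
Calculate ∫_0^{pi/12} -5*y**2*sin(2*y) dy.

-5*sqrt(3)/8 - 5*pi/48 + 5*sqrt(3)*pi**2/576 + 5/4

Integrate by parts twice (u = y^2, dv = -5*sin(2*y) dy).
An antiderivative is F(y) = 5*y**2*cos(2*y)/2 - 5*y*sin(2*y)/2 - 5*cos(2*y)/4.
Then F(pi/12) - F(0) = (-5*sqrt(3)/8 - 5*pi/48 + 5*sqrt(3)*pi**2/576) - (-5/4) = -5*sqrt(3)/8 - 5*pi/48 + 5*sqrt(3)*pi**2/576 + 5/4.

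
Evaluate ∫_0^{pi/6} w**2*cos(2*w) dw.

Integrate by parts twice (u = w^2, dv = cos(2*w) dw).
An antiderivative is F(w) = w**2*sin(2*w)/2 + w*cos(2*w)/2 - sin(2*w)/4.
Then F(pi/6) - F(0) = (-sqrt(3)/8 + sqrt(3)*pi**2/144 + pi/24) - (0) = -sqrt(3)/8 + sqrt(3)*pi**2/144 + pi/24.

-sqrt(3)/8 + sqrt(3)*pi**2/144 + pi/24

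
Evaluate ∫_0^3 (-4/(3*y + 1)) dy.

An antiderivative is F(y) = -4*log(3*y + 1)/3.
Then F(3) - F(0) = (-4*log(10)/3) - (0) = -4*log(10)/3.

-4*log(10)/3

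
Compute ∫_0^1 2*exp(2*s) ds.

-1 + exp(2)

Let u = 2*s, so du = 2 ds. When s = 0, u = 0; when s = 1, u = 2.
The integral becomes ∫ exp(u) du from 0 to 2, with antiderivative exp(u).
Back in s: F(s) = exp(2*s).
Then F(1) - F(0) = (exp(2)) - (1) = -1 + exp(2).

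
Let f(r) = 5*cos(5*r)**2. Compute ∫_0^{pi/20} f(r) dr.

1/4 + pi/8

Use the identity cos^2(5*r) = (1 + cos(10*r))/2.
An antiderivative is F(r) = 5*r/2 + sin(10*r)/4.
Then F(pi/20) - F(0) = (1/4 + pi/8) - (0) = 1/4 + pi/8.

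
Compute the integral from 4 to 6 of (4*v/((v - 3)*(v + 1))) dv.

Factor the denominator: v**2 - 2*v - 3 = (v + 1)(v - 3).
Partial fractions: 4*v/((v - 3)*(v + 1)) = 1/(v + 1) + 3/(v - 3).
An antiderivative is F(v) = 3*log(v - 3) + log(v + 1).
Then F(6) - F(4) = (log(7) + 3*log(3)) - (log(5)) = -log(5) + log(7) + 3*log(3).

-log(5) + log(7) + 3*log(3)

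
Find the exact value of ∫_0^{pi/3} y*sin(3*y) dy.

Integrate by parts once (u = y, dv = sin(3*y) dy).
An antiderivative is F(y) = -y*cos(3*y)/3 + sin(3*y)/9.
Then F(pi/3) - F(0) = (pi/9) - (0) = pi/9.

pi/9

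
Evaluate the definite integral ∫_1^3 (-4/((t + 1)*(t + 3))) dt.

Factor the denominator: t**2 + 4*t + 3 = (t + 3)(t + 1).
Partial fractions: -4/((t + 1)*(t + 3)) = 2/(t + 3) - 2/(t + 1).
An antiderivative is F(t) = -2*log(t + 1) + 2*log(t + 3).
Then F(3) - F(1) = (log(9/4)) - (log(4)) = log(9/16).

log(9/16)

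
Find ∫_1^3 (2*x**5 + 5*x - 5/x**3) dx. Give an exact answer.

By the power rule, an antiderivative is F(x) = x**6/3 + 5*x**2/2 + 5/(2*x**2).
Then F(3) - F(1) = (2392/9) - (16/3) = 2344/9.

2344/9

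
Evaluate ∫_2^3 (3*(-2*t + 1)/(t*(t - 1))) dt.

-log(27)

Factor the denominator: t**2 - t = t(t - 1).
Partial fractions: 3*(-2*t + 1)/(t*(t - 1)) = -3/t - 3/(t - 1).
An antiderivative is F(t) = -3*log(t) - 3*log(t - 1).
Then F(3) - F(2) = (-3*log(3) - 3*log(2)) - (-log(8)) = -log(27).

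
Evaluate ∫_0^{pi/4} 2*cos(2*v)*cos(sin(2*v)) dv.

Let u = sin(2*v), so du = 2*cos(2*v) dv. When v = 0, u = 0; when v = pi/4, u = 1.
The integral becomes ∫ cos(u) du from 0 to 1, with antiderivative sin(u).
Back in v: F(v) = sin(sin(2*v)).
Then F(pi/4) - F(0) = (sin(1)) - (0) = sin(1).

sin(1)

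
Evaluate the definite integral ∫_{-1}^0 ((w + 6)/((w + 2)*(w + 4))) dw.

log(3)

Factor the denominator: w**2 + 6*w + 8 = (w + 4)(w + 2).
Partial fractions: (w + 6)/((w + 2)*(w + 4)) = -1/(w + 4) + 2/(w + 2).
An antiderivative is F(w) = 2*log(w + 2) - log(w + 4).
Then F(0) - F(-1) = (0) - (-log(3)) = log(3).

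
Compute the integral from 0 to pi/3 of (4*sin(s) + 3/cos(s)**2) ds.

An antiderivative is F(s) = -4*cos(s) + 3*tan(s).
Then F(pi/3) - F(0) = (-2 + 3*sqrt(3)) - (-4) = 2 + 3*sqrt(3).

2 + 3*sqrt(3)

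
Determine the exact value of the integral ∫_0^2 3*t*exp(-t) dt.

Integrate by parts once (u = t, dv = 3*exp(-t) dt).
An antiderivative is F(t) = (-3*t - 3)*exp(-t).
Then F(2) - F(0) = (-9*exp(-2)) - (-3) = 3 - 9*exp(-2).

3 - 9*exp(-2)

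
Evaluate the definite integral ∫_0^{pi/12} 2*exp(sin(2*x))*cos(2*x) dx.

Let u = sin(2*x), so du = 2*cos(2*x) dx. When x = 0, u = 0; when x = pi/12, u = 1/2.
The integral becomes ∫ exp(u) du from 0 to 1/2, with antiderivative exp(u).
Back in x: F(x) = exp(sin(2*x)).
Then F(pi/12) - F(0) = (exp(1/2)) - (1) = -1 + exp(1/2).

-1 + exp(1/2)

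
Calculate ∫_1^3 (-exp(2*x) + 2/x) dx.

-exp(6)/2 + log(9) + exp(2)/2

An antiderivative is F(x) = -exp(2*x)/2 + 2*log(x).
Then F(3) - F(1) = (-exp(6)/2 + log(9)) - (-exp(2)/2) = -exp(6)/2 + log(9) + exp(2)/2.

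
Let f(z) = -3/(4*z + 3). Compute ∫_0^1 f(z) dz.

An antiderivative is F(z) = -3*log(4*z + 3)/4.
Then F(1) - F(0) = (-3*log(7)/4) - (-3*log(3)/4) = -3*log(7)/4 + 3*log(3)/4.

-3*log(7)/4 + 3*log(3)/4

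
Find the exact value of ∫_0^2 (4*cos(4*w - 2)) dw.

sin(6) + sin(2)

Let u = 4*w - 2, so du = 4 dw. When w = 0, u = -2; when w = 2, u = 6.
The integral becomes ∫ cos(u) du from -2 to 6, with antiderivative sin(u).
Back in w: F(w) = sin(4*w - 2).
Then F(2) - F(0) = (sin(6)) - (-sin(2)) = sin(6) + sin(2).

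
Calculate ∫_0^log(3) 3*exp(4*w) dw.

Let u = exp(w), so du = exp(w) dw. When w = 0, u = 1; when w = log(3), u = 3.
The integral becomes 3·∫ u**3 du from 1 to 3, with antiderivative 3*u**4/4.
Back in w: F(w) = 3*exp(4*w)/4.
Then F(log(3)) - F(0) = (243/4) - (3/4) = 60.

60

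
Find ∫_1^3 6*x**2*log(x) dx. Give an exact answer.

-52/3 + 54*log(3)

Integrate by parts once (u = ln x, dv = 6*x**2 dx).
An antiderivative is F(x) = 2*x**3*(3*log(x) - 1)/3.
Then F(3) - F(1) = (-18 + 54*log(3)) - (-2/3) = -52/3 + 54*log(3).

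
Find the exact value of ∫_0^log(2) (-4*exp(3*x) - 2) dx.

-28/3 - log(4)

An antiderivative is F(x) = -4*exp(3*x)/3 - 2*x.
Then F(log(2)) - F(0) = (-32/3 - log(4)) - (-4/3) = -28/3 - log(4).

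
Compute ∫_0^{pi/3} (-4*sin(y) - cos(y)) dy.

An antiderivative is F(y) = -sin(y) + 4*cos(y).
Then F(pi/3) - F(0) = (2 - sqrt(3)/2) - (4) = -2 - sqrt(3)/2.

-2 - sqrt(3)/2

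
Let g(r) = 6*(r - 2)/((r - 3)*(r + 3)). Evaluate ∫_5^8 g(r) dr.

-16*log(2) + log(5) + 5*log(11)

Factor the denominator: r**2 - 9 = (r + 3)(r - 3).
Partial fractions: 6*(r - 2)/((r - 3)*(r + 3)) = 5/(r + 3) + 1/(r - 3).
An antiderivative is F(r) = log(r - 3) + 5*log(r + 3).
Then F(8) - F(5) = (log(5) + 5*log(11)) - (16*log(2)) = -16*log(2) + log(5) + 5*log(11).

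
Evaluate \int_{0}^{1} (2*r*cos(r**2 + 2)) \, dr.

Let u = r**2 + 2, so du = 2*r dr. When r = 0, u = 2; when r = 1, u = 3.
The integral becomes ∫ cos(u) du from 2 to 3, with antiderivative sin(u).
Back in r: F(r) = sin(r**2 + 2).
Then F(1) - F(0) = (sin(3)) - (sin(2)) = -sin(2) + sin(3).

-sin(2) + sin(3)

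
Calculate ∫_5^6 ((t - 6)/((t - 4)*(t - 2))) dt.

log(8/9)

Factor the denominator: t**2 - 6*t + 8 = (t - 2)(t - 4).
Partial fractions: (t - 6)/((t - 4)*(t - 2)) = 2/(t - 2) - 1/(t - 4).
An antiderivative is F(t) = -log(t - 4) + 2*log(t - 2).
Then F(6) - F(5) = (log(8)) - (log(9)) = log(8/9).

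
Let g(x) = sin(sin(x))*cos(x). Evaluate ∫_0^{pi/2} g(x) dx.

Let u = sin(x), so du = cos(x) dx. When x = 0, u = 0; when x = pi/2, u = 1.
The integral becomes ∫ sin(u) du from 0 to 1, with antiderivative -cos(u).
Back in x: F(x) = -cos(sin(x)).
Then F(pi/2) - F(0) = (-cos(1)) - (-1) = 1 - cos(1).

1 - cos(1)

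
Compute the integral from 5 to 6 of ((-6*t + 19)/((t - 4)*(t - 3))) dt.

Factor the denominator: t**2 - 7*t + 12 = (t - 3)(t - 4).
Partial fractions: (-6*t + 19)/((t - 4)*(t - 3)) = -1/(t - 3) - 5/(t - 4).
An antiderivative is F(t) = -5*log(t - 4) - log(t - 3).
Then F(6) - F(5) = (-log(96)) - (-log(2)) = -log(48).

-log(48)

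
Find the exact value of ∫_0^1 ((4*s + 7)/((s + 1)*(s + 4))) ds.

-5*log(2) + 3*log(5)

Factor the denominator: s**2 + 5*s + 4 = (s + 4)(s + 1).
Partial fractions: (4*s + 7)/((s + 1)*(s + 4)) = 3/(s + 4) + 1/(s + 1).
An antiderivative is F(s) = log(s + 1) + 3*log(s + 4).
Then F(1) - F(0) = (log(2) + 3*log(5)) - (log(64)) = -5*log(2) + 3*log(5).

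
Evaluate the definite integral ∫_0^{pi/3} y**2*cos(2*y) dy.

-pi/12 - sqrt(3)/8 + sqrt(3)*pi**2/36

Integrate by parts twice (u = y^2, dv = cos(2*y) dy).
An antiderivative is F(y) = y**2*sin(2*y)/2 + y*cos(2*y)/2 - sin(2*y)/4.
Then F(pi/3) - F(0) = (-pi/12 - sqrt(3)/8 + sqrt(3)*pi**2/36) - (0) = -pi/12 - sqrt(3)/8 + sqrt(3)*pi**2/36.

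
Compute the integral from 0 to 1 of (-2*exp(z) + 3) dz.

An antiderivative is F(z) = 3*z - 2*exp(z).
Then F(1) - F(0) = (3 - 2*E) - (-2) = 5 - 2*E.

5 - 2*E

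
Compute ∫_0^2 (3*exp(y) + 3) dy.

3 + 3*exp(2)

An antiderivative is F(y) = 3*y + 3*exp(y).
Then F(2) - F(0) = (6 + 3*exp(2)) - (3) = 3 + 3*exp(2).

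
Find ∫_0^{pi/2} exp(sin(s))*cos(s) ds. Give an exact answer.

Let u = sin(s), so du = cos(s) ds. When s = 0, u = 0; when s = pi/2, u = 1.
The integral becomes ∫ exp(u) du from 0 to 1, with antiderivative exp(u).
Back in s: F(s) = exp(sin(s)).
Then F(pi/2) - F(0) = (E) - (1) = -1 + E.

-1 + E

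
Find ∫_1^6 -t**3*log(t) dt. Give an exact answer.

-324*log(3) - 324*log(2) + 1295/16

Integrate by parts once (u = ln t, dv = -t**3 dt).
An antiderivative is F(t) = -t**4*(4*log(t) - 1)/16.
Then F(6) - F(1) = (-324*log(3) - 324*log(2) + 81) - (1/16) = -324*log(3) - 324*log(2) + 1295/16.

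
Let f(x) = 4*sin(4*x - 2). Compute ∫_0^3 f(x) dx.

Let u = 4*x - 2, so du = 4 dx. When x = 0, u = -2; when x = 3, u = 10.
The integral becomes ∫ sin(u) du from -2 to 10, with antiderivative -cos(u).
Back in x: F(x) = -cos(4*x - 2).
Then F(3) - F(0) = (-cos(10)) - (-cos(2)) = cos(2) - cos(10).

cos(2) - cos(10)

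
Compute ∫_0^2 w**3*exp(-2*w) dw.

Integrate by parts 3 times (u = w^3, dv = exp(-2*w) dw).
An antiderivative is F(w) = (-4*w**3 - 6*w**2 - 6*w - 3)*exp(-2*w)/8.
Then F(2) - F(0) = (-71*exp(-4)/8) - (-3/8) = 3/8 - 71*exp(-4)/8.

3/8 - 71*exp(-4)/8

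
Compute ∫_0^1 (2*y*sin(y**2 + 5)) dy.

-cos(6) + cos(5)

Let u = y**2 + 5, so du = 2*y dy. When y = 0, u = 5; when y = 1, u = 6.
The integral becomes ∫ sin(u) du from 5 to 6, with antiderivative -cos(u).
Back in y: F(y) = -cos(y**2 + 5).
Then F(1) - F(0) = (-cos(6)) - (-cos(5)) = -cos(6) + cos(5).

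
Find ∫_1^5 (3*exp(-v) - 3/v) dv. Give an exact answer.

An antiderivative is F(v) = -3*log(v) - 3*exp(-v).
Then F(5) - F(1) = (-3*log(5) - 3*exp(-5)) - (-3*exp(-1)) = -3*log(5) - 3*exp(-5) + 3*exp(-1).

-3*log(5) - 3*exp(-5) + 3*exp(-1)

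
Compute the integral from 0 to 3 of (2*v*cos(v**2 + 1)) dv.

Let u = v**2 + 1, so du = 2*v dv. When v = 0, u = 1; when v = 3, u = 10.
The integral becomes ∫ cos(u) du from 1 to 10, with antiderivative sin(u).
Back in v: F(v) = sin(v**2 + 1).
Then F(3) - F(0) = (sin(10)) - (sin(1)) = -sin(1) + sin(10).

-sin(1) + sin(10)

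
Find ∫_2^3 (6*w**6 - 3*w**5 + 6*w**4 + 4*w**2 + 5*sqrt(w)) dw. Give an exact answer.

-20*sqrt(2)/3 + 10*sqrt(3) + 359287/210

By the power rule, an antiderivative is F(w) = 6*w**7/7 - w**6/2 + 6*w**5/5 + 10*w**(3/2)/3 + 4*w**3/3.
Then F(3) - F(2) = (10*sqrt(3) + 128637/70) - (20*sqrt(2)/3 + 13312/105) = -20*sqrt(2)/3 + 10*sqrt(3) + 359287/210.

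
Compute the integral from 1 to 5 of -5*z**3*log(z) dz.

Integrate by parts once (u = ln z, dv = -5*z**3 dz).
An antiderivative is F(z) = -5*z**4*(4*log(z) - 1)/16.
Then F(5) - F(1) = (3125/16 - 3125*log(5)/4) - (5/16) = 195 - 3125*log(5)/4.

195 - 3125*log(5)/4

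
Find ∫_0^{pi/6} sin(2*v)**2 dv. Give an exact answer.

-sqrt(3)/16 + pi/12

Use the identity sin^2(2*v) = (1 - cos(4*v))/2.
An antiderivative is F(v) = v/2 - sin(4*v)/8.
Then F(pi/6) - F(0) = (-sqrt(3)/16 + pi/12) - (0) = -sqrt(3)/16 + pi/12.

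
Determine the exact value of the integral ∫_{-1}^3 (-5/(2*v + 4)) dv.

An antiderivative is F(v) = -5*log(2*v + 4)/2.
Then F(3) - F(-1) = (-5*log(10)/2) - (-5*log(2)/2) = -5*log(5)/2.

-5*log(5)/2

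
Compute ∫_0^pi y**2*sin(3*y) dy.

-4/27 + pi**2/3

Integrate by parts twice (u = y^2, dv = sin(3*y) dy).
An antiderivative is F(y) = -y**2*cos(3*y)/3 + 2*y*sin(3*y)/9 + 2*cos(3*y)/27.
Then F(pi) - F(0) = (-2/27 + pi**2/3) - (2/27) = -4/27 + pi**2/3.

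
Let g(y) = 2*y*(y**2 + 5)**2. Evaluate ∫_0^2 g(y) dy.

604/3

Let u = y**2 + 5, so du = 2*y dy. When y = 0, u = 5; when y = 2, u = 9.
The integral becomes ∫ u**2 du from 5 to 9, with antiderivative u**3/3.
Back in y: F(y) = (y**2 + 5)**3/3.
Then F(2) - F(0) = (243) - (125/3) = 604/3.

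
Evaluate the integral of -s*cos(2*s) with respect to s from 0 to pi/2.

Integrate by parts once (u = s, dv = -cos(2*s) ds).
An antiderivative is F(s) = -s*sin(2*s)/2 - cos(2*s)/4.
Then F(pi/2) - F(0) = (1/4) - (-1/4) = 1/2.

1/2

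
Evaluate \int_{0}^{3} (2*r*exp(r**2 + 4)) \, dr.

-exp(4) + exp(13)

Let u = r**2 + 4, so du = 2*r dr. When r = 0, u = 4; when r = 3, u = 13.
The integral becomes ∫ exp(u) du from 4 to 13, with antiderivative exp(u).
Back in r: F(r) = exp(r**2 + 4).
Then F(3) - F(0) = (exp(13)) - (exp(4)) = -exp(4) + exp(13).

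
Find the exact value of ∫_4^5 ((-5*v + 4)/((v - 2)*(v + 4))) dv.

Factor the denominator: v**2 + 2*v - 8 = (v + 4)(v - 2).
Partial fractions: (-5*v + 4)/((v - 2)*(v + 4)) = -4/(v + 4) - 1/(v - 2).
An antiderivative is F(v) = -log(v - 2) - 4*log(v + 4).
Then F(5) - F(4) = (-9*log(3)) - (-13*log(2)) = -9*log(3) + 13*log(2).

-9*log(3) + 13*log(2)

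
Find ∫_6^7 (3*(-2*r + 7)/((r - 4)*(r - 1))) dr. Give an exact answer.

-6*log(3) - 4*log(2) + 5*log(5)

Factor the denominator: r**2 - 5*r + 4 = (r - 1)(r - 4).
Partial fractions: 3*(-2*r + 7)/((r - 4)*(r - 1)) = -5/(r - 1) - 1/(r - 4).
An antiderivative is F(r) = -log(r - 4) - 5*log(r - 1).
Then F(7) - F(6) = (-6*log(3) - 5*log(2)) - (-5*log(5) - log(2)) = -6*log(3) - 4*log(2) + 5*log(5).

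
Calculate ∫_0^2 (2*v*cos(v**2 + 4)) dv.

-sin(4) + sin(8)

Let u = v**2 + 4, so du = 2*v dv. When v = 0, u = 4; when v = 2, u = 8.
The integral becomes ∫ cos(u) du from 4 to 8, with antiderivative sin(u).
Back in v: F(v) = sin(v**2 + 4).
Then F(2) - F(0) = (sin(8)) - (sin(4)) = -sin(4) + sin(8).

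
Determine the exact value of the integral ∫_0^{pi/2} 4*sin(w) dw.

4

An antiderivative is F(w) = -4*cos(w).
Then F(pi/2) - F(0) = (0) - (-4) = 4.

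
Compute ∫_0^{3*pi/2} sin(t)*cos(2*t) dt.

Use the identity sin(t)cos(2*t) = [sin(3*t) + sin(-t)]/2.
An antiderivative is F(t) = cos(t)/2 - cos(3*t)/6.
Then F(3*pi/2) - F(0) = (0) - (1/3) = -1/3.

-1/3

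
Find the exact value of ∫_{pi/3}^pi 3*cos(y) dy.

An antiderivative is F(y) = 3*sin(y).
Then F(pi) - F(pi/3) = (0) - (3*sqrt(3)/2) = -3*sqrt(3)/2.

-3*sqrt(3)/2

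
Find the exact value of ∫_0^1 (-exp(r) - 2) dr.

-E - 1

An antiderivative is F(r) = -2*r - exp(r).
Then F(1) - F(0) = (-E - 2) - (-1) = -E - 1.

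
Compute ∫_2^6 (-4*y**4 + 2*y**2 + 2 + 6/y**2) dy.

-90698/15

By the power rule, an antiderivative is F(y) = -4*y**5/5 + 2*y**3/3 + 2*y - 6/y.
Then F(6) - F(2) = (-30329/5) - (-289/15) = -90698/15.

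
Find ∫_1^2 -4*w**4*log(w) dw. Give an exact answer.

124/25 - 128*log(2)/5

Integrate by parts once (u = ln w, dv = -4*w**4 dw).
An antiderivative is F(w) = -4*w**5*(5*log(w) - 1)/25.
Then F(2) - F(1) = (128/25 - 128*log(2)/5) - (4/25) = 124/25 - 128*log(2)/5.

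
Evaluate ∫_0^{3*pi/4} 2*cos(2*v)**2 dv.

3*pi/4

Use the identity cos^2(2*v) = (1 + cos(4*v))/2.
An antiderivative is F(v) = v + sin(4*v)/4.
Then F(3*pi/4) - F(0) = (3*pi/4) - (0) = 3*pi/4.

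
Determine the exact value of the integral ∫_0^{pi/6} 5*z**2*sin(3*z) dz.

-10/27 + 5*pi/27

Integrate by parts twice (u = z^2, dv = 5*sin(3*z) dz).
An antiderivative is F(z) = -5*z**2*cos(3*z)/3 + 10*z*sin(3*z)/9 + 10*cos(3*z)/27.
Then F(pi/6) - F(0) = (5*pi/27) - (10/27) = -10/27 + 5*pi/27.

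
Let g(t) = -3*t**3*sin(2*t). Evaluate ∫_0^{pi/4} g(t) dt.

9/8 - 9*pi**2/64

Integrate by parts 3 times (u = t^3, dv = -3*sin(2*t) dt).
An antiderivative is F(t) = 3*t**3*cos(2*t)/2 - 9*t**2*sin(2*t)/4 - 9*t*cos(2*t)/4 + 9*sin(2*t)/8.
Then F(pi/4) - F(0) = (9/8 - 9*pi**2/64) - (0) = 9/8 - 9*pi**2/64.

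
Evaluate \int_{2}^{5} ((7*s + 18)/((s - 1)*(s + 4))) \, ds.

Factor the denominator: s**2 + 3*s - 4 = (s + 4)(s - 1).
Partial fractions: (7*s + 18)/((s - 1)*(s + 4)) = 2/(s + 4) + 5/(s - 1).
An antiderivative is F(s) = 5*log(s - 1) + 2*log(s + 4).
Then F(5) - F(2) = (4*log(3) + 10*log(2)) - (log(36)) = 2*log(3) + 8*log(2).

2*log(3) + 8*log(2)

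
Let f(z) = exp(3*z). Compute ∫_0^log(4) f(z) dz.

Let u = exp(z), so du = exp(z) dz. When z = 0, u = 1; when z = log(4), u = 4.
The integral becomes ∫ u**2 du from 1 to 4, with antiderivative u**3/3.
Back in z: F(z) = exp(3*z)/3.
Then F(log(4)) - F(0) = (64/3) - (1/3) = 21.

21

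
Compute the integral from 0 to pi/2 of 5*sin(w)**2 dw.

Use the identity sin^2(w) = (1 - cos(2*w))/2.
An antiderivative is F(w) = 5*w/2 - 5*sin(2*w)/4.
Then F(pi/2) - F(0) = (5*pi/4) - (0) = 5*pi/4.

5*pi/4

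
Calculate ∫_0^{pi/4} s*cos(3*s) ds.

-1/9 - sqrt(2)/18 + sqrt(2)*pi/24

Integrate by parts once (u = s, dv = cos(3*s) ds).
An antiderivative is F(s) = s*sin(3*s)/3 + cos(3*s)/9.
Then F(pi/4) - F(0) = (sqrt(2)*(-4 + 3*pi)/72) - (1/9) = -1/9 - sqrt(2)/18 + sqrt(2)*pi/24.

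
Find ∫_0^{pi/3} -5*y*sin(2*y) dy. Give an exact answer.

Integrate by parts once (u = y, dv = -5*sin(2*y) dy).
An antiderivative is F(y) = 5*y*cos(2*y)/2 - 5*sin(2*y)/4.
Then F(pi/3) - F(0) = (-5*pi/12 - 5*sqrt(3)/8) - (0) = -5*pi/12 - 5*sqrt(3)/8.

-5*pi/12 - 5*sqrt(3)/8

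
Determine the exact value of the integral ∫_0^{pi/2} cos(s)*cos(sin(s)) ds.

Let u = sin(s), so du = cos(s) ds. When s = 0, u = 0; when s = pi/2, u = 1.
The integral becomes ∫ cos(u) du from 0 to 1, with antiderivative sin(u).
Back in s: F(s) = sin(sin(s)).
Then F(pi/2) - F(0) = (sin(1)) - (0) = sin(1).

sin(1)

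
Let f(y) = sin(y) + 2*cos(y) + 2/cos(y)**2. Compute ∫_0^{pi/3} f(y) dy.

An antiderivative is F(y) = 2*sin(y) - cos(y) + 2*tan(y).
Then F(pi/3) - F(0) = (-1/2 + 3*sqrt(3)) - (-1) = 1/2 + 3*sqrt(3).

1/2 + 3*sqrt(3)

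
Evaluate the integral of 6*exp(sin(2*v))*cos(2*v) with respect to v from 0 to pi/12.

Let u = sin(2*v), so du = 2*cos(2*v) dv. When v = 0, u = 0; when v = pi/12, u = 1/2.
The integral becomes 3·∫ exp(u) du from 0 to 1/2, with antiderivative 3*exp(u).
Back in v: F(v) = 3*exp(sin(2*v)).
Then F(pi/12) - F(0) = (3*exp(1/2)) - (3) = -3 + 3*exp(1/2).

-3 + 3*exp(1/2)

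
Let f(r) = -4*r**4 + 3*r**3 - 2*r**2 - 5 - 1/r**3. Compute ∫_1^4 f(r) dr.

By the power rule, an antiderivative is F(r) = -4*r**5/5 + 3*r**4/4 - 2*r**3/3 - 5*r + 1/(2*r**2).
Then F(4) - F(1) = (-331121/480) - (-313/60) = -109539/160.

-109539/160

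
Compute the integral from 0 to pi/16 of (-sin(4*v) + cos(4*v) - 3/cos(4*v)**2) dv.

An antiderivative is F(v) = sin(4*v)/4 + cos(4*v)/4 - 3*tan(4*v)/4.
Then F(pi/16) - F(0) = (-3/4 + sqrt(2)/4) - (1/4) = -1 + sqrt(2)/4.

-1 + sqrt(2)/4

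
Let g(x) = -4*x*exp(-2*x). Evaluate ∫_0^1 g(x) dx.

-1 + 3*exp(-2)

Integrate by parts once (u = x, dv = -4*exp(-2*x) dx).
An antiderivative is F(x) = (2*x + 1)*exp(-2*x).
Then F(1) - F(0) = (3*exp(-2)) - (1) = -1 + 3*exp(-2).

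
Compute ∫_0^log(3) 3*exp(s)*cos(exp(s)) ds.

-3*sin(1) + 3*sin(3)

Let u = exp(s), so du = exp(s) ds. When s = 0, u = 1; when s = log(3), u = 3.
The integral becomes 3·∫ cos(u) du from 1 to 3, with antiderivative 3*sin(u).
Back in s: F(s) = 3*sin(exp(s)).
Then F(log(3)) - F(0) = (3*sin(3)) - (3*sin(1)) = -3*sin(1) + 3*sin(3).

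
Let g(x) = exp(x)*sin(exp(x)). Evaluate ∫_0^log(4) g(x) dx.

Let u = exp(x), so du = exp(x) dx. When x = 0, u = 1; when x = log(4), u = 4.
The integral becomes ∫ sin(u) du from 1 to 4, with antiderivative -cos(u).
Back in x: F(x) = -cos(exp(x)).
Then F(log(4)) - F(0) = (-cos(4)) - (-cos(1)) = cos(1) - cos(4).

cos(1) - cos(4)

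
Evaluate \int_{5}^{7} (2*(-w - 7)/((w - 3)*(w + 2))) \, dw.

Factor the denominator: w**2 - w - 6 = (w + 2)(w - 3).
Partial fractions: 2*(-w - 7)/((w - 3)*(w + 2)) = 2/(w + 2) - 4/(w - 3).
An antiderivative is F(w) = -4*log(w - 3) + 2*log(w + 2).
Then F(7) - F(5) = (-8*log(2) + 4*log(3)) - (log(49/16)) = -2*log(7) - 4*log(2) + 4*log(3).

-2*log(7) - 4*log(2) + 4*log(3)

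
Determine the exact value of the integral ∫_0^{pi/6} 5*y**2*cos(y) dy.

Integrate by parts twice (u = y^2, dv = 5*cos(y) dy).
An antiderivative is F(y) = 5*y**2*sin(y) + 10*y*cos(y) - 10*sin(y).
Then F(pi/6) - F(0) = (-5 + 5*pi**2/72 + 5*sqrt(3)*pi/6) - (0) = -5 + 5*pi**2/72 + 5*sqrt(3)*pi/6.

-5 + 5*pi**2/72 + 5*sqrt(3)*pi/6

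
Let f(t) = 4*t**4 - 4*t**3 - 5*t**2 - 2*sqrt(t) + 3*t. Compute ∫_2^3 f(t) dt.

By the power rule, an antiderivative is F(t) = 4*t**5/5 - t**4 - 4*t**(3/2)/3 - 5*t**3/3 + 3*t**2/2.
Then F(3) - F(2) = (819/10 - 4*sqrt(3)) - (34/15 - 8*sqrt(2)/3) = -4*sqrt(3) + 8*sqrt(2)/3 + 2389/30.

-4*sqrt(3) + 8*sqrt(2)/3 + 2389/30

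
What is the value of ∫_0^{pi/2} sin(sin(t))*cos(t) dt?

1 - cos(1)

Let u = sin(t), so du = cos(t) dt. When t = 0, u = 0; when t = pi/2, u = 1.
The integral becomes ∫ sin(u) du from 0 to 1, with antiderivative -cos(u).
Back in t: F(t) = -cos(sin(t)).
Then F(pi/2) - F(0) = (-cos(1)) - (-1) = 1 - cos(1).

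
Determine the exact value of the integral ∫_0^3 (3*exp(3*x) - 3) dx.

-10 + exp(9)

An antiderivative is F(x) = exp(3*x) - 3*x.
Then F(3) - F(0) = (-9 + exp(9)) - (1) = -10 + exp(9).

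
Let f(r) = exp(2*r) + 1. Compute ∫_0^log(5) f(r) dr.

log(5) + 12

An antiderivative is F(r) = exp(2*r)/2 + r.
Then F(log(5)) - F(0) = (log(5) + 25/2) - (1/2) = log(5) + 12.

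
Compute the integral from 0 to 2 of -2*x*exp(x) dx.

Integrate by parts once (u = x, dv = -2*exp(x) dx).
An antiderivative is F(x) = (-2*x + 2)*exp(x).
Then F(2) - F(0) = (-2*exp(2)) - (2) = -2*exp(2) - 2.

-2*exp(2) - 2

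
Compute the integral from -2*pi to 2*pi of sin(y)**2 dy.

2*pi

Use the identity sin^2(y) = (1 - cos(2*y))/2.
An antiderivative is F(y) = y/2 - sin(2*y)/4.
Then F(2*pi) - F(-2*pi) = (pi) - (-pi) = 2*pi.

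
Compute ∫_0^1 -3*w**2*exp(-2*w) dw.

Integrate by parts twice (u = w^2, dv = -3*exp(-2*w) dw).
An antiderivative is F(w) = (6*w**2 + 6*w + 3)*exp(-2*w)/4.
Then F(1) - F(0) = (15*exp(-2)/4) - (3/4) = -3/4 + 15*exp(-2)/4.

-3/4 + 15*exp(-2)/4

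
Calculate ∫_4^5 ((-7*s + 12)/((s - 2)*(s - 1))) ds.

Factor the denominator: s**2 - 3*s + 2 = (s - 1)(s - 2).
Partial fractions: (-7*s + 12)/((s - 2)*(s - 1)) = -5/(s - 1) - 2/(s - 2).
An antiderivative is F(s) = -2*log(s - 2) - 5*log(s - 1).
Then F(5) - F(4) = (-10*log(2) - 2*log(3)) - (-5*log(3) - 2*log(2)) = -8*log(2) + 3*log(3).

-8*log(2) + 3*log(3)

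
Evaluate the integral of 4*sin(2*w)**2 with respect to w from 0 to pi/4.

Use the identity sin^2(2*w) = (1 - cos(4*w))/2.
An antiderivative is F(w) = 2*w - sin(4*w)/2.
Then F(pi/4) - F(0) = (pi/2) - (0) = pi/2.

pi/2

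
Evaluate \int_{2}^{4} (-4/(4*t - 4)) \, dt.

-log(3)

An antiderivative is F(t) = -log(4*t - 4).
Then F(4) - F(2) = (-log(12)) - (-log(4)) = -log(3).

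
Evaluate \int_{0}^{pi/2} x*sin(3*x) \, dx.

Integrate by parts once (u = x, dv = sin(3*x) dx).
An antiderivative is F(x) = -x*cos(3*x)/3 + sin(3*x)/9.
Then F(pi/2) - F(0) = (-1/9) - (0) = -1/9.

-1/9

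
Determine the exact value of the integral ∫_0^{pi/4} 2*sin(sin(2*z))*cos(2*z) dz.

1 - cos(1)

Let u = sin(2*z), so du = 2*cos(2*z) dz. When z = 0, u = 0; when z = pi/4, u = 1.
The integral becomes ∫ sin(u) du from 0 to 1, with antiderivative -cos(u).
Back in z: F(z) = -cos(sin(2*z)).
Then F(pi/4) - F(0) = (-cos(1)) - (-1) = 1 - cos(1).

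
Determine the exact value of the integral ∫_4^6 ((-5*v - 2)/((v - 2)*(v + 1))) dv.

-4*log(2) - log(7) + log(5)

Factor the denominator: v**2 - v - 2 = (v + 1)(v - 2).
Partial fractions: (-5*v - 2)/((v - 2)*(v + 1)) = -1/(v + 1) - 4/(v - 2).
An antiderivative is F(v) = -4*log(v - 2) - log(v + 1).
Then F(6) - F(4) = (-8*log(2) - log(7)) - (-log(80)) = -4*log(2) - log(7) + log(5).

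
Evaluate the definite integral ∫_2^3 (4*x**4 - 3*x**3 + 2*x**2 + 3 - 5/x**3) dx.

By the power rule, an antiderivative is F(x) = 4*x**5/5 - 3*x**4/4 + 2*x**3/3 + 3*x + 5/(2*x**2).
Then F(3) - F(2) = (28967/180) - (3067/120) = 48733/360.

48733/360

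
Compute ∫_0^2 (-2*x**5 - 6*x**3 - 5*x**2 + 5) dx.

By the power rule, an antiderivative is F(x) = -x**6/3 - 3*x**4/2 - 5*x**3/3 + 5*x.
Then F(2) - F(0) = (-146/3) - (0) = -146/3.

-146/3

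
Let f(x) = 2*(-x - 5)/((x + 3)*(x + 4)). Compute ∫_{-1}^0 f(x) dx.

-6*log(3) + 8*log(2)

Factor the denominator: x**2 + 7*x + 12 = (x + 4)(x + 3).
Partial fractions: 2*(-x - 5)/((x + 3)*(x + 4)) = 2/(x + 4) - 4/(x + 3).
An antiderivative is F(x) = -4*log(x + 3) + 2*log(x + 4).
Then F(0) - F(-1) = (log(16/81)) - (log(9/16)) = -6*log(3) + 8*log(2).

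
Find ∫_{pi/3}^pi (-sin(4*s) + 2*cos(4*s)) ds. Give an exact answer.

An antiderivative is F(s) = sin(4*s)/2 + cos(4*s)/4.
Then F(pi) - F(pi/3) = (1/4) - (-sqrt(3)/4 - 1/8) = 3/8 + sqrt(3)/4.

3/8 + sqrt(3)/4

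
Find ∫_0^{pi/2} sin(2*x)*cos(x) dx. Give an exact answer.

2/3

Use the identity sin(2*x)cos(x) = [sin(3*x) + sin(x)]/2.
An antiderivative is F(x) = -cos(x)/2 - cos(3*x)/6.
Then F(pi/2) - F(0) = (0) - (-2/3) = 2/3.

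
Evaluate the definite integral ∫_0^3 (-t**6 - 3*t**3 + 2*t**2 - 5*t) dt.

-10575/28

By the power rule, an antiderivative is F(t) = -t**7/7 - 3*t**4/4 + 2*t**3/3 - 5*t**2/2.
Then F(3) - F(0) = (-10575/28) - (0) = -10575/28.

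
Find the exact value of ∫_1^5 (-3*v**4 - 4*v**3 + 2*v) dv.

By the power rule, an antiderivative is F(v) = -3*v**5/5 - v**4 + v**2.
Then F(5) - F(1) = (-2475) - (-3/5) = -12372/5.

-12372/5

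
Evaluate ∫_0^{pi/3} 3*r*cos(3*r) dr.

-2/3

Integrate by parts once (u = r, dv = 3*cos(3*r) dr).
An antiderivative is F(r) = r*sin(3*r) + cos(3*r)/3.
Then F(pi/3) - F(0) = (-1/3) - (1/3) = -2/3.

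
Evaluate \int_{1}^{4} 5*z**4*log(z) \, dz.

Integrate by parts once (u = ln z, dv = 5*z**4 dz).
An antiderivative is F(z) = z**5*(5*log(z) - 1)/5.
Then F(4) - F(1) = (-1024/5 + 2048*log(2)) - (-1/5) = -1023/5 + 2048*log(2).

-1023/5 + 2048*log(2)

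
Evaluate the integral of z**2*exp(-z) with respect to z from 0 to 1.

Integrate by parts twice (u = z^2, dv = exp(-z) dz).
An antiderivative is F(z) = (-z**2 - 2*z - 2)*exp(-z).
Then F(1) - F(0) = (-5*exp(-1)) - (-2) = 2 - 5*exp(-1).

2 - 5*exp(-1)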